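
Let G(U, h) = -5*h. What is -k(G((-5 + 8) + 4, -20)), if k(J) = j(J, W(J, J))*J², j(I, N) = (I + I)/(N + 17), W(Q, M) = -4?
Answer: -2000000/13 ≈ -1.5385e+5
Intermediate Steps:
j(I, N) = 2*I/(17 + N) (j(I, N) = (2*I)/(17 + N) = 2*I/(17 + N))
k(J) = 2*J³/13 (k(J) = (2*J/(17 - 4))*J² = (2*J/13)*J² = 2*J³/13)
-k(G((-5 + 8) + 4, -20)) = -2*(-5*(-20))³/13 = -2*100³/13 = -2*1000000/13 = -1*2000000/13 = -2000000/13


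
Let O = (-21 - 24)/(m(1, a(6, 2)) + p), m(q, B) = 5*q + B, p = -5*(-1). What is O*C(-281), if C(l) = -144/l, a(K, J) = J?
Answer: -540/281 ≈ -1.9217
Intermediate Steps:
p = 5
m(q, B) = B + 5*q
O = -15/4 (O = (-21 - 24)/((2 + 5*1) + 5) = -45/((2 + 5) + 5) = -45/(7 + 5) = -45/12 = -45*1/12 = -15/4 ≈ -3.7500)
O*C(-281) = -(-540)/(-281) = -(-540)*(-1)/281 = -15/4*144/281 = -540/281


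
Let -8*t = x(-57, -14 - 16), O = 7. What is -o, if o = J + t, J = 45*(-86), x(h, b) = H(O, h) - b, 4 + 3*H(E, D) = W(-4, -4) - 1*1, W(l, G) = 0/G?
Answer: 92965/24 ≈ 3873.5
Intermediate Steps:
W(l, G) = 0
H(E, D) = -5/3 (H(E, D) = -4/3 + (0 - 1*1)/3 = -4/3 + (0 - 1)/3 = -4/3 + (⅓)*(-1) = -4/3 - ⅓ = -5/3)
x(h, b) = -5/3 - b
J = -3870
t = -85/24 (t = -(-5/3 - (-14 - 16))/8 = -(-5/3 - 1*(-30))/8 = -(-5/3 + 30)/8 = -⅛*85/3 = -85/24 ≈ -3.5417)
o = -92965/24 (o = -3870 - 85/24 = -92965/24 ≈ -3873.5)
-o = -1*(-92965/24) = 92965/24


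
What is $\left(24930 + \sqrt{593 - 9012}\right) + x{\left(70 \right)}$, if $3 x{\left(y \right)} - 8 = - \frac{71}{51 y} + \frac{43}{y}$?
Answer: $\frac{133515491}{5355} + i \sqrt{8419} \approx 24933.0 + 91.755 i$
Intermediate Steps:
$x{\left(y \right)} = \frac{8}{3} + \frac{2122}{153 y}$ ($x{\left(y \right)} = \frac{8}{3} + \frac{- \frac{71}{51 y} + \frac{43}{y}}{3} = \frac{8}{3} + \frac{\frac{2122}{51} \frac{1}{y}}{3} = \frac{8}{3} + \frac{2122}{153 y}$)
$\left(24930 + \sqrt{593 - 9012}\right) + x{\left(70 \right)} = \left(24930 + \sqrt{593 - 9012}\right) + \frac{2 \left(1061 + 204 \cdot 70\right)}{153 \cdot 70} = \left(24930 + \sqrt{-8419}\right) + \frac{2}{153} \cdot \frac{1}{70} \left(1061 + 14280\right) = \left(24930 + i \sqrt{8419}\right) + \frac{2}{153} \cdot \frac{1}{70} \cdot 15341 = \left(24930 + i \sqrt{8419}\right) + \frac{15341}{5355} = \frac{133515491}{5355} + i \sqrt{8419}$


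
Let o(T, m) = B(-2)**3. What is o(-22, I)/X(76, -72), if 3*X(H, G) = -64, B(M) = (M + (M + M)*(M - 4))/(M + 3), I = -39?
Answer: -3993/8 ≈ -499.13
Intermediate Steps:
B(M) = (M + 2*M*(-4 + M))/(3 + M) (B(M) = (M + (2*M)*(-4 + M))/(3 + M) = (M + 2*M*(-4 + M))/(3 + M))
X(H, G) = -64/3 (X(H, G) = (1/3)*(-64) = -64/3)
o(T, m) = 10648 (o(T, m) = (-2*(-7 + 2*(-2))/(3 - 2))**3 = (-2*(-7 - 4)/1)**3 = (-2*1*(-11))**3 = 22**3 = 10648)
o(-22, I)/X(76, -72) = 10648/(-64/3) = 10648*(-3/64) = -3993/8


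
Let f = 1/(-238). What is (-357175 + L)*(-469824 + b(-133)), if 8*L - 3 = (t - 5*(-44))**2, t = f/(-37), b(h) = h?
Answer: 102368597361286434607/620365088 ≈ 1.6501e+11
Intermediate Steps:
f = -1/238 ≈ -0.0042017
t = 1/8806 (t = -1/238/(-37) = -1/238*(-1/37) = 1/8806 ≈ 0.00011356)
L = 3753445293949/620365088 (L = 3/8 + (1/8806 - 5*(-44))**2/8 = 3/8 + (1/8806 + 220)**2/8 = 3/8 + (1937321/8806)**2/8 = 3/8 + (1/8)*(3753212657041/77545636) = 3/8 + 3753212657041/620365088 = 3753445293949/620365088 ≈ 6050.4)
(-357175 + L)*(-469824 + b(-133)) = (-357175 + 3753445293949/620365088)*(-469824 - 133) = -217825455012451/620365088*(-469957) = 102368597361286434607/620365088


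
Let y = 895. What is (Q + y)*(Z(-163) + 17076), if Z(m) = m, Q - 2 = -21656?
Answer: -351096967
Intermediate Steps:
Q = -21654 (Q = 2 - 21656 = -21654)
(Q + y)*(Z(-163) + 17076) = (-21654 + 895)*(-163 + 17076) = -20759*16913 = -351096967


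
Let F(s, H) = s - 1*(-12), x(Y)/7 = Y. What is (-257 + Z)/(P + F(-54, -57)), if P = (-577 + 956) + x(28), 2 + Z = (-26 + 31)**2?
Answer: -18/41 ≈ -0.43902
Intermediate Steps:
x(Y) = 7*Y
F(s, H) = 12 + s (F(s, H) = s + 12 = 12 + s)
Z = 23 (Z = -2 + (-26 + 31)**2 = -2 + 5**2 = -2 + 25 = 23)
P = 575 (P = (-577 + 956) + 7*28 = 379 + 196 = 575)
(-257 + Z)/(P + F(-54, -57)) = (-257 + 23)/(575 + (12 - 54)) = -234/(575 - 42) = -234/533 = -234*1/533 = -18/41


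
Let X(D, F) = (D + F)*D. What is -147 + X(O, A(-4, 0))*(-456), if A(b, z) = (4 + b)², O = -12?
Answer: -65811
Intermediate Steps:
X(D, F) = D*(D + F)
-147 + X(O, A(-4, 0))*(-456) = -147 - 12*(-12 + (4 - 4)²)*(-456) = -147 - 12*(-12 + 0²)*(-456) = -147 - 12*(-12 + 0)*(-456) = -147 - 12*(-12)*(-456) = -147 + 144*(-456) = -147 - 65664 = -65811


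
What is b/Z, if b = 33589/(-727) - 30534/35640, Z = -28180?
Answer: 203218363/121691948400 ≈ 0.0016699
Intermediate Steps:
b = -203218363/4318380 (b = 33589*(-1/727) - 30534*1/35640 = -33589/727 - 5089/5940 = -203218363/4318380 ≈ -47.059)
b/Z = -203218363/4318380/(-28180) = -203218363/4318380*(-1/28180) = 203218363/121691948400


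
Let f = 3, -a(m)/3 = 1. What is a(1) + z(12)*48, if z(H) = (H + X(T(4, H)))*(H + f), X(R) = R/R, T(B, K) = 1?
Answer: 9357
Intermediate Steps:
X(R) = 1
a(m) = -3 (a(m) = -3*1 = -3)
z(H) = (1 + H)*(3 + H) (z(H) = (H + 1)*(H + 3) = (1 + H)*(3 + H))
a(1) + z(12)*48 = -3 + (3 + 12**2 + 4*12)*48 = -3 + (3 + 144 + 48)*48 = -3 + 195*48 = -3 + 9360 = 9357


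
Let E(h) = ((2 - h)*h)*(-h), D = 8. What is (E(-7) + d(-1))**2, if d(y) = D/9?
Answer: 15689521/81 ≈ 1.9370e+5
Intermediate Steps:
d(y) = 8/9
E(h) = -h**2*(2 - h) (E(h) = (h*(2 - h))*(-h) = -h**2*(2 - h))
(E(-7) + d(-1))**2 = ((-7)**2*(-2 - 7) + 8/9)**2 = (49*(-9) + 8/9)**2 = (-441 + 8/9)**2 = (-3961/9)**2 = 15689521/81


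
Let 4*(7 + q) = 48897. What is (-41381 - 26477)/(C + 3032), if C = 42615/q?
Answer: -1658076301/74170634 ≈ -22.355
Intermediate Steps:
q = 48869/4 (q = -7 + (¼)*48897 = -7 + 48897/4 = 48869/4 ≈ 12217.)
C = 170460/48869 (C = 42615/(48869/4) = 42615*(4/48869) = 170460/48869 ≈ 3.4881)
(-41381 - 26477)/(C + 3032) = (-41381 - 26477)/(170460/48869 + 3032) = -67858/148341268/48869 = -67858*48869/148341268 = -1658076301/74170634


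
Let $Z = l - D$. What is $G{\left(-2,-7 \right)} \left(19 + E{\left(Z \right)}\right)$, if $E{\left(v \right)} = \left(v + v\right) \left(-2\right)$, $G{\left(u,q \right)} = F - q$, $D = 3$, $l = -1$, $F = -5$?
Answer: $70$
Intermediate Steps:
$G{\left(u,q \right)} = -5 - q$
$Z = -4$ ($Z = -1 - 3 = -4$)
$E{\left(v \right)} = - 4 v$ ($E{\left(v \right)} = 2 v \left(-2\right) = - 4 v$)
$G{\left(-2,-7 \right)} \left(19 + E{\left(Z \right)}\right) = \left(-5 - -7\right) \left(19 - -16\right) = \left(-5 + 7\right) \left(19 + 16\right) = 2 \cdot 35 = 70$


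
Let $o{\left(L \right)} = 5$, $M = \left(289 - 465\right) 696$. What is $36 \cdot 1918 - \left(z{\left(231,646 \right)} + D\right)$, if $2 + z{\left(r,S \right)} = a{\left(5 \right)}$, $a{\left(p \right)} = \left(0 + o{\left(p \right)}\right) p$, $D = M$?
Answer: $191521$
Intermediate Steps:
$M = -122496$ ($M = \left(-176\right) 696 = -122496$)
$D = -122496$
$a{\left(p \right)} = 5 p$ ($a{\left(p \right)} = \left(0 + 5\right) p = 5 p$)
$z{\left(r,S \right)} = 23$ ($z{\left(r,S \right)} = -2 + 5 \cdot 5 = -2 + 25 = 23$)
$36 \cdot 1918 - \left(z{\left(231,646 \right)} + D\right) = 36 \cdot 1918 - \left(23 - 122496\right) = 69048 - -122473 = 69048 + 122473 = 191521$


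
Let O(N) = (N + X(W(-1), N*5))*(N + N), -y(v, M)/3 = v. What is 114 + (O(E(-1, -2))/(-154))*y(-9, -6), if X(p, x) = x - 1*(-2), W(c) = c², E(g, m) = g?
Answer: 8670/77 ≈ 112.60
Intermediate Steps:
y(v, M) = -3*v
X(p, x) = 2 + x (X(p, x) = x + 2 = 2 + x)
O(N) = 2*N*(2 + 6*N) (O(N) = (N + (2 + N*5))*(N + N) = (N + (2 + 5*N))*(2*N) = (2 + 6*N)*(2*N) = 2*N*(2 + 6*N))
114 + (O(E(-1, -2))/(-154))*y(-9, -6) = 114 + ((4*(-1)*(1 + 3*(-1)))/(-154))*(-3*(-9)) = 114 + ((4*(-1)*(1 - 3))*(-1/154))*27 = 114 + ((4*(-1)*(-2))*(-1/154))*27 = 114 + (8*(-1/154))*27 = 114 - 4/77*27 = 114 - 108/77 = 8670/77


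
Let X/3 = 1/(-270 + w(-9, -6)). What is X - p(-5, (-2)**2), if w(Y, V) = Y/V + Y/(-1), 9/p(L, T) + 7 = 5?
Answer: 1553/346 ≈ 4.4884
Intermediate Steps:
p(L, T) = -9/2 (p(L, T) = 9/(-7 + 5) = 9/(-2) = 9*(-1/2) = -9/2)
w(Y, V) = -Y + Y/V (w(Y, V) = Y/V + Y*(-1) = Y/V - Y = -Y + Y/V)
X = -2/173 (X = 3/(-270 + (-1*(-9) - 9/(-6))) = 3/(-270 + (9 - 9*(-1/6))) = 3/(-270 + (9 + 3/2)) = 3/(-270 + 21/2) = 3/(-519/2) = 3*(-2/519) = -2/173 ≈ -0.011561)
X - p(-5, (-2)**2) = -2/173 - 1*(-9/2) = -2/173 + 9/2 = 1553/346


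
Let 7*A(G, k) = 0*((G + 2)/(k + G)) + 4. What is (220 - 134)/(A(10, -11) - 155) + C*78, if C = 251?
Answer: 21163216/1081 ≈ 19577.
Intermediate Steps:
A(G, k) = 4/7 (A(G, k) = (0*((G + 2)/(k + G)) + 4)/7 = (0*((2 + G)/(G + k)) + 4)/7 = (0 + 4)/7 = (⅐)*4 = 4/7)
(220 - 134)/(A(10, -11) - 155) + C*78 = (220 - 134)/(4/7 - 155) + 251*78 = 86/(-1081/7) + 19578 = 86*(-7/1081) + 19578 = -602/1081 + 19578 = 21163216/1081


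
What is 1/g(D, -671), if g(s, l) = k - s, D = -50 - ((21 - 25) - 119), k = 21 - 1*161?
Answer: -1/213 ≈ -0.0046948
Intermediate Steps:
k = -140 (k = 21 - 161 = -140)
D = 73 (D = -50 - (-4 - 119) = -50 - 1*(-123) = -50 + 123 = 73)
g(s, l) = -140 - s
1/g(D, -671) = 1/(-140 - 1*73) = 1/(-140 - 73) = 1/(-213) = -1/213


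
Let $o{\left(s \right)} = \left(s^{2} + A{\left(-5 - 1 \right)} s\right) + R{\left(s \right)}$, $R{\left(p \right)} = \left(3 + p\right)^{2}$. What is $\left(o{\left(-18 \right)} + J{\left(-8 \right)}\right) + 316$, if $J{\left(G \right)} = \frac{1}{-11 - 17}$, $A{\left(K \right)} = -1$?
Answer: $\frac{24723}{28} \approx 882.96$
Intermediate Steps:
$J{\left(G \right)} = - \frac{1}{28}$ ($J{\left(G \right)} = \frac{1}{-28} = - \frac{1}{28}$)
$o{\left(s \right)} = s^{2} + \left(3 + s\right)^{2} - s$ ($o{\left(s \right)} = \left(s^{2} - s\right) + \left(3 + s\right)^{2} = s^{2} + \left(3 + s\right)^{2} - s$)
$\left(o{\left(-18 \right)} + J{\left(-8 \right)}\right) + 316 = \left(\left(\left(-18\right)^{2} + \left(3 - 18\right)^{2} - -18\right) - \frac{1}{28}\right) + 316 = \left(\left(324 + \left(-15\right)^{2} + 18\right) - \frac{1}{28}\right) + 316 = \left(\left(324 + 225 + 18\right) - \frac{1}{28}\right) + 316 = \left(567 - \frac{1}{28}\right) + 316 = \frac{15875}{28} + 316 = \frac{24723}{28}$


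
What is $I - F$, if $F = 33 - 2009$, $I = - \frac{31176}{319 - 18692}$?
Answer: $\frac{36336224}{18373} \approx 1977.7$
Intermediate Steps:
$I = \frac{31176}{18373}$ ($I = - \frac{31176}{-18373} = \left(-31176\right) \left(- \frac{1}{18373}\right) = \frac{31176}{18373} \approx 1.6968$)
$F = -1976$ ($F = 33 - 2009 = -1976$)
$I - F = \frac{31176}{18373} - -1976 = \frac{31176}{18373} + 1976 = \frac{36336224}{18373}$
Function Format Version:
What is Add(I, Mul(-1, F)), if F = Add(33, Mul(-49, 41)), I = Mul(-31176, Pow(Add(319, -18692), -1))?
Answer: Rational(36336224, 18373) ≈ 1977.7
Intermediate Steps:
I = Rational(31176, 18373) (I = Mul(-31176, Pow(-18373, -1)) = Mul(-31176, Rational(-1, 18373)) = Rational(31176, 18373) ≈ 1.6968)
F = -1976 (F = Add(33, -2009) = -1976)
Add(I, Mul(-1, F)) = Add(Rational(31176, 18373), Mul(-1, -1976)) = Add(Rational(31176, 18373), 1976) = Rational(36336224, 18373)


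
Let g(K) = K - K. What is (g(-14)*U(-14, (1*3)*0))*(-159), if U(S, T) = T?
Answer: 0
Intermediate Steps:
g(K) = 0
(g(-14)*U(-14, (1*3)*0))*(-159) = (0*((1*3)*0))*(-159) = (0*(3*0))*(-159) = (0*0)*(-159) = 0*(-159) = 0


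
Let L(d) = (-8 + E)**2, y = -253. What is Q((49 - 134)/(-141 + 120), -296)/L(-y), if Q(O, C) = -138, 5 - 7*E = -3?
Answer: -1127/384 ≈ -2.9349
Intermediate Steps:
E = 8/7 (E = 5/7 - 1/7*(-3) = 5/7 + 3/7 = 8/7 ≈ 1.1429)
L(d) = 2304/49 (L(d) = (-8 + 8/7)**2 = (-48/7)**2 = 2304/49)
Q((49 - 134)/(-141 + 120), -296)/L(-y) = -138/2304/49 = -138*49/2304 = -1127/384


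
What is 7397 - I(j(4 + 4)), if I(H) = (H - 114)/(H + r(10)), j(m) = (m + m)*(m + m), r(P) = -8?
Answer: 917157/124 ≈ 7396.4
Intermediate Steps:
j(m) = 4*m² (j(m) = (2*m)*(2*m) = 4*m²)
I(H) = (-114 + H)/(-8 + H) (I(H) = (H - 114)/(H - 8) = (-114 + H)/(-8 + H))
7397 - I(j(4 + 4)) = 7397 - (-114 + 4*(4 + 4)²)/(-8 + 4*(4 + 4)²) = 7397 - (-114 + 4*8²)/(-8 + 4*8²) = 7397 - (-114 + 4*64)/(-8 + 4*64) = 7397 - (-114 + 256)/(-8 + 256) = 7397 - 142/248 = 7397 - 1*71/124 = 7397 - 71/124 = 917157/124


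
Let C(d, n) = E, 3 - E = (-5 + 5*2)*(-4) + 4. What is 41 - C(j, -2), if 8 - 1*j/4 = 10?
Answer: 22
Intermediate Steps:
j = -8 (j = 32 - 4*10 = 32 - 40 = -8)
E = 19 (E = 3 - ((-5 + 5*2)*(-4) + 4) = 3 - ((-5 + 10)*(-4) + 4) = 3 - (5*(-4) + 4) = 3 - (-20 + 4) = 3 - 1*(-16) = 3 + 16 = 19)
C(d, n) = 19
41 - C(j, -2) = 41 - 1*19 = 41 - 19 = 22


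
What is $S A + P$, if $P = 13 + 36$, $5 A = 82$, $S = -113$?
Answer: $- \frac{9021}{5} \approx -1804.2$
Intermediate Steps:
$A = \frac{82}{5}$ ($A = \frac{1}{5} \cdot 82 = \frac{82}{5} \approx 16.4$)
$P = 49$
$S A + P = \left(-113\right) \frac{82}{5} + 49 = - \frac{9266}{5} + 49 = - \frac{9021}{5}$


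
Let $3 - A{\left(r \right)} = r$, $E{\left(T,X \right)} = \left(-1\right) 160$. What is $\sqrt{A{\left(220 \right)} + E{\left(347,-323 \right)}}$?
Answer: $i \sqrt{377} \approx 19.417 i$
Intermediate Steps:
$E{\left(T,X \right)} = -160$
$A{\left(r \right)} = 3 - r$
$\sqrt{A{\left(220 \right)} + E{\left(347,-323 \right)}} = \sqrt{\left(3 - 220\right) - 160} = \sqrt{-217 - 160} = \sqrt{-377} = i \sqrt{377}$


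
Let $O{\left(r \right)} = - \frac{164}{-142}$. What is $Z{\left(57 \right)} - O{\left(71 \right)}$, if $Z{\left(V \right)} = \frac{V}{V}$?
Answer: $- \frac{11}{71} \approx -0.15493$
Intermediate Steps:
$Z{\left(V \right)} = 1$
$O{\left(r \right)} = \frac{82}{71}$ ($O{\left(r \right)} = \left(-164\right) \left(- \frac{1}{142}\right) = \frac{82}{71}$)
$Z{\left(57 \right)} - O{\left(71 \right)} = 1 - \frac{82}{71} = - \frac{11}{71}$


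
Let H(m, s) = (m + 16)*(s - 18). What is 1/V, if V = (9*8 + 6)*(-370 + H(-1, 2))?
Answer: -1/47580 ≈ -2.1017e-5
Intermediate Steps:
H(m, s) = (-18 + s)*(16 + m) (H(m, s) = (16 + m)*(-18 + s) = (-18 + s)*(16 + m))
V = -47580 (V = (9*8 + 6)*(-370 + (-288 - 18*(-1) + 16*2 - 1*2)) = (72 + 6)*(-370 + (-288 + 18 + 32 - 2)) = 78*(-370 - 240) = 78*(-610) = -47580)
1/V = 1/(-47580) = -1/47580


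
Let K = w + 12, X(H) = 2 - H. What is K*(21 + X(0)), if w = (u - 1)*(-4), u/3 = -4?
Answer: 1472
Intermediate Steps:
u = -12 (u = 3*(-4) = -12)
w = 52 (w = (-12 - 1)*(-4) = -13*(-4) = 52)
K = 64 (K = 52 + 12 = 64)
K*(21 + X(0)) = 64*(21 + (2 - 1*0)) = 64*(21 + (2 + 0)) = 64*(21 + 2) = 64*23 = 1472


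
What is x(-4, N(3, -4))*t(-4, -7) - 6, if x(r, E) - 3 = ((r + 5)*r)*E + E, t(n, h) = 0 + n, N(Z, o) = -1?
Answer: -30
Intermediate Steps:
t(n, h) = n
x(r, E) = 3 + E + E*r*(5 + r) (x(r, E) = 3 + (((r + 5)*r)*E + E) = 3 + (((5 + r)*r)*E + E) = 3 + ((r*(5 + r))*E + E) = 3 + (E*r*(5 + r) + E) = 3 + (E + E*r*(5 + r)) = 3 + E + E*r*(5 + r))
x(-4, N(3, -4))*t(-4, -7) - 6 = (3 - 1 - 1*(-4)**2 + 5*(-1)*(-4))*(-4) - 6 = (3 - 1 - 1*16 + 20)*(-4) - 6 = (3 - 1 - 16 + 20)*(-4) - 6 = 6*(-4) - 6 = -24 - 6 = -30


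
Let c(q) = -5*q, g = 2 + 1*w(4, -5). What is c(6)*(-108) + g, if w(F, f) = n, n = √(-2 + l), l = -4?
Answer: 3242 + I*√6 ≈ 3242.0 + 2.4495*I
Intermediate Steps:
n = I*√6 (n = √(-2 - 4) = √(-6) = I*√6 ≈ 2.4495*I)
w(F, f) = I*√6
g = 2 + I*√6 (g = 2 + 1*(I*√6) = 2 + I*√6 ≈ 2.0 + 2.4495*I)
c(6)*(-108) + g = -5*6*(-108) + (2 + I*√6) = -30*(-108) + (2 + I*√6) = 3240 + (2 + I*√6) = 3242 + I*√6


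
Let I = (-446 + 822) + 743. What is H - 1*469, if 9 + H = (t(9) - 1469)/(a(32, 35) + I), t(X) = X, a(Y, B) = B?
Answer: -276536/577 ≈ -479.27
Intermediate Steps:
I = 1119 (I = 376 + 743 = 1119)
H = -5923/577 (H = -9 + (9 - 1469)/(35 + 1119) = -9 - 1460/1154 = -9 - 1460*1/1154 = -9 - 730/577 = -5923/577 ≈ -10.265)
H - 1*469 = -5923/577 - 1*469 = -5923/577 - 469 = -276536/577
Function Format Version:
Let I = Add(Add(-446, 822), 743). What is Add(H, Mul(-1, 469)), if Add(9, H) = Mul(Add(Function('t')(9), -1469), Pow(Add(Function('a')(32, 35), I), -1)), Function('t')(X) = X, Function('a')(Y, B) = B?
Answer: Rational(-276536, 577) ≈ -479.27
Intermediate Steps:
I = 1119 (I = Add(376, 743) = 1119)
H = Rational(-5923, 577) (H = Add(-9, Mul(Add(9, -1469), Pow(Add(35, 1119), -1))) = Add(-9, Mul(-1460, Pow(1154, -1))) = Add(-9, Mul(-1460, Rational(1, 1154))) = Add(-9, Rational(-730, 577)) = Rational(-5923, 577) ≈ -10.265)
Add(H, Mul(-1, 469)) = Add(Rational(-5923, 577), Mul(-1, 469)) = Add(Rational(-5923, 577), -469) = Rational(-276536, 577)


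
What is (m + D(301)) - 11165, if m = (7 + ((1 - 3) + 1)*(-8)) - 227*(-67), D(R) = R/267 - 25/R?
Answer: 326293579/80367 ≈ 4060.0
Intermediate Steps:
D(R) = -25/R + R/267 (D(R) = R*(1/267) - 25/R = R/267 - 25/R = -25/R + R/267)
m = 15224 (m = (7 + (-2 + 1)*(-8)) + 15209 = (7 - 1*(-8)) + 15209 = (7 + 8) + 15209 = 15 + 15209 = 15224)
(m + D(301)) - 11165 = (15224 + (-25/301 + (1/267)*301)) - 11165 = (15224 + (-25*1/301 + 301/267)) - 11165 = (15224 + (-25/301 + 301/267)) - 11165 = (15224 + 83926/80367) - 11165 = 1223591134/80367 - 11165 = 326293579/80367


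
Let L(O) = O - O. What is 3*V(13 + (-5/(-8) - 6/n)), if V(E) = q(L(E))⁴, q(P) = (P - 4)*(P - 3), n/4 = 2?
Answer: 62208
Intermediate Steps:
n = 8 (n = 4*2 = 8)
L(O) = 0
q(P) = (-4 + P)*(-3 + P)
V(E) = 20736 (V(E) = (12 + 0² - 7*0)⁴ = (12 + 0 + 0)⁴ = 12⁴ = 20736)
3*V(13 + (-5/(-8) - 6/n)) = 3*20736 = 62208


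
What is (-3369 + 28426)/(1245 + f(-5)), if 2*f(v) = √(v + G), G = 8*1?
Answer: 41594620/2066699 - 50114*√3/6200097 ≈ 20.112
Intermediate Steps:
G = 8
f(v) = √(8 + v)/2 (f(v) = √(v + 8)/2 = √(8 + v)/2)
(-3369 + 28426)/(1245 + f(-5)) = (-3369 + 28426)/(1245 + √(8 - 5)/2) = 25057/(1245 + √3/2)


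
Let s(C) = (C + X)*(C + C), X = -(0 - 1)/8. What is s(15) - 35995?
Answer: -142165/4 ≈ -35541.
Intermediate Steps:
X = 1/8 (X = -1*(-1)*(1/8) = 1*(1/8) = 1/8 ≈ 0.12500)
s(C) = 2*C*(1/8 + C) (s(C) = (C + 1/8)*(C + C) = (1/8 + C)*(2*C) = 2*C*(1/8 + C))
s(15) - 35995 = (1/4)*15*(1 + 8*15) - 35995 = (1/4)*15*(1 + 120) - 35995 = (1/4)*15*121 - 35995 = 1815/4 - 35995 = -142165/4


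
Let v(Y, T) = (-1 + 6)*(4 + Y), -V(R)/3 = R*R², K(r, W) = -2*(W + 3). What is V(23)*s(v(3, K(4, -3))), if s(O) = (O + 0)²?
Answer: -44713725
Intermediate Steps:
K(r, W) = -6 - 2*W (K(r, W) = -2*(3 + W) = -6 - 2*W)
V(R) = -3*R³ (V(R) = -3*R*R² = -3*R³)
v(Y, T) = 20 + 5*Y (v(Y, T) = 5*(4 + Y) = 20 + 5*Y)
s(O) = O²
V(23)*s(v(3, K(4, -3))) = (-3*23³)*(20 + 5*3)² = (-3*12167)*(20 + 15)² = -36501*35² = -36501*1225 = -44713725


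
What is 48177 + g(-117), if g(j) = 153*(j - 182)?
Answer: 2430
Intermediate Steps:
g(j) = -27846 + 153*j (g(j) = 153*(-182 + j) = -27846 + 153*j)
48177 + g(-117) = 48177 + (-27846 + 153*(-117)) = 48177 + (-27846 - 17901) = 48177 - 45747 = 2430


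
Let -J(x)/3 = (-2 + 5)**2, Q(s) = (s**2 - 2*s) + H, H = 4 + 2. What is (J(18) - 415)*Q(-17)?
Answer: -145418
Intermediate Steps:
H = 6
Q(s) = 6 + s**2 - 2*s (Q(s) = (s**2 - 2*s) + 6 = 6 + s**2 - 2*s)
J(x) = -27 (J(x) = -3*(-2 + 5)**2 = -3*3**2 = -3*9 = -27)
(J(18) - 415)*Q(-17) = (-27 - 415)*(6 + (-17)**2 - 2*(-17)) = -442*(6 + 289 + 34) = -442*329 = -145418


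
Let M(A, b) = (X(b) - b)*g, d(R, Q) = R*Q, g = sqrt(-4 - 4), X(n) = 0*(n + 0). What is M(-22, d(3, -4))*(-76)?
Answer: -1824*I*sqrt(2) ≈ -2579.5*I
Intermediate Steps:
X(n) = 0 (X(n) = 0*n = 0)
g = 2*I*sqrt(2) (g = sqrt(-8) = 2*I*sqrt(2) ≈ 2.8284*I)
d(R, Q) = Q*R
M(A, b) = -2*I*b*sqrt(2) (M(A, b) = (0 - b)*(2*I*sqrt(2)) = (-b)*(2*I*sqrt(2)) = -2*I*b*sqrt(2))
M(-22, d(3, -4))*(-76) = -2*I*(-4*3)*sqrt(2)*(-76) = -2*I*(-12)*sqrt(2)*(-76) = (24*I*sqrt(2))*(-76) = -1824*I*sqrt(2)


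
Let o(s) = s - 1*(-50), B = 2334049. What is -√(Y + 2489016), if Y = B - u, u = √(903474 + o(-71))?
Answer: -√(4823065 - √903453) ≈ -2195.9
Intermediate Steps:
o(s) = 50 + s (o(s) = s + 50 = 50 + s)
u = √903453 (u = √(903474 + (50 - 71)) = √(903474 - 21) = √903453 ≈ 950.50)
Y = 2334049 - √903453 ≈ 2.3331e+6
-√(Y + 2489016) = -√((2334049 - √903453) + 2489016) = -√(4823065 - √903453)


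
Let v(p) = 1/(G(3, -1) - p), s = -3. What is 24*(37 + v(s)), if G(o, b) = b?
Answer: 900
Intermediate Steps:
v(p) = 1/(-1 - p)
24*(37 + v(s)) = 24*(37 - 1/(1 - 3)) = 24*(37 - 1/(-2)) = 24*(37 - 1*(-½)) = 24*(37 + ½) = 24*(75/2) = 900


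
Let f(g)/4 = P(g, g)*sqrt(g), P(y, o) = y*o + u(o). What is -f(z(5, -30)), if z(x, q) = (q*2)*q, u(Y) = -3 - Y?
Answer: -388583640*sqrt(2) ≈ -5.4954e+8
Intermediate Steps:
z(x, q) = 2*q**2 (z(x, q) = (2*q)*q = 2*q**2)
P(y, o) = -3 - o + o*y (P(y, o) = y*o + (-3 - o) = o*y + (-3 - o) = -3 - o + o*y)
f(g) = 4*sqrt(g)*(-3 + g**2 - g) (f(g) = 4*((-3 - g + g*g)*sqrt(g)) = 4*((-3 - g + g**2)*sqrt(g)) = 4*((-3 + g**2 - g)*sqrt(g)) = 4*(sqrt(g)*(-3 + g**2 - g)) = 4*sqrt(g)*(-3 + g**2 - g))
-f(z(5, -30)) = -4*sqrt(2*(-30)**2)*(-3 + (2*(-30)**2)**2 - 2*(-30)**2) = -4*sqrt(2*900)*(-3 + (2*900)**2 - 2*900) = -4*sqrt(1800)*(-3 + 1800**2 - 1*1800) = -4*30*sqrt(2)*(-3 + 3240000 - 1800) = -4*30*sqrt(2)*3238197 = -388583640*sqrt(2)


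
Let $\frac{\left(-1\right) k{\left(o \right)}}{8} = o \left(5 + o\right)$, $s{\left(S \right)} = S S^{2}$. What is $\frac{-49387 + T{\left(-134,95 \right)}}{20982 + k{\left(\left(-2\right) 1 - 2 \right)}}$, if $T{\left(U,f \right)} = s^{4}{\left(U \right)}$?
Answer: $\frac{33516416633376182864072469}{21014} \approx 1.595 \cdot 10^{21}$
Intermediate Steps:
$s{\left(S \right)} = S^{3}$
$k{\left(o \right)} = - 8 o \left(5 + o\right)$
$T{\left(U,f \right)} = U^{12}$ ($T{\left(U,f \right)} = \left(U^{3}\right)^{4} = U^{12}$)
$\frac{-49387 + T{\left(-134,95 \right)}}{20982 + k{\left(\left(-2\right) 1 - 2 \right)}} = \frac{-49387 + \left(-134\right)^{12}}{20982 - 8 \left(\left(-2\right) 1 - 2\right) \left(5 - 4\right)} = \frac{-49387 + 33516416633376182864121856}{20982 - 8 \left(-2 - 2\right) \left(5 - 4\right)} = \frac{33516416633376182864072469}{20982 - - 32 \left(5 - 4\right)} = \frac{33516416633376182864072469}{20982 - \left(-32\right) 1} = \frac{33516416633376182864072469}{20982 + 32} = \frac{33516416633376182864072469}{21014}$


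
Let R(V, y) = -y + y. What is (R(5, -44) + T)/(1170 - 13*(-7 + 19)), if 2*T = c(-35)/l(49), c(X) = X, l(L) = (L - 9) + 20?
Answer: -7/24336 ≈ -0.00028764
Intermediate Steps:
l(L) = 11 + L (l(L) = (-9 + L) + 20 = 11 + L)
R(V, y) = 0
T = -7/24 (T = (-35/(11 + 49))/2 = (-35/60)/2 = (-35*1/60)/2 = (½)*(-7/12) = -7/24 ≈ -0.29167)
(R(5, -44) + T)/(1170 - 13*(-7 + 19)) = (0 - 7/24)/(1170 - 13*(-7 + 19)) = -7/(24*(1170 - 13*12)) = -7/(24*(1170 - 156)) = -7/24/1014 = -7/24*1/1014 = -7/24336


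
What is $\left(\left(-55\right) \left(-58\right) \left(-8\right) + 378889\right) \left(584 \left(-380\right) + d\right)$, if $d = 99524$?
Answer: $-43250952124$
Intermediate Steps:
$\left(\left(-55\right) \left(-58\right) \left(-8\right) + 378889\right) \left(584 \left(-380\right) + d\right) = \left(\left(-55\right) \left(-58\right) \left(-8\right) + 378889\right) \left(584 \left(-380\right) + 99524\right) = \left(3190 \left(-8\right) + 378889\right) \left(-221920 + 99524\right) = \left(-25520 + 378889\right) \left(-122396\right) = 353369 \left(-122396\right) = -43250952124$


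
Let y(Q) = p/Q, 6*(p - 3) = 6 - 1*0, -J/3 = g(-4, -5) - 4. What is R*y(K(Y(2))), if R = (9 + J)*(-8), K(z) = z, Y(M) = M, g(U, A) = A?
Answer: -576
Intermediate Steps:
J = 27 (J = -3*(-5 - 4) = -3*(-9) = 27)
p = 4 (p = 3 + (6 - 1*0)/6 = 3 + (6 + 0)/6 = 3 + (⅙)*6 = 3 + 1 = 4)
y(Q) = 4/Q
R = -288 (R = (9 + 27)*(-8) = 36*(-8) = -288)
R*y(K(Y(2))) = -1152/2 = -288*2 = -576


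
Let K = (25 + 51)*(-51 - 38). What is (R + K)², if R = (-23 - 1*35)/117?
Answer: 626386770916/13689 ≈ 4.5758e+7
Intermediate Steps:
K = -6764 (K = 76*(-89) = -6764)
R = -58/117 (R = (-23 - 35)*(1/117) = -58*1/117 = -58/117 ≈ -0.49573)
(R + K)² = (-58/117 - 6764)² = (-791446/117)² = 626386770916/13689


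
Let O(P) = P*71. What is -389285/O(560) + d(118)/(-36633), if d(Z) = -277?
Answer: -2849932777/291305616 ≈ -9.7833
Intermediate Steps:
O(P) = 71*P
-389285/O(560) + d(118)/(-36633) = -389285/(71*560) - 277/(-36633) = -389285/39760 - 277*(-1/36633) = -389285*1/39760 + 277/36633 = -77857/7952 + 277/36633 = -2849932777/291305616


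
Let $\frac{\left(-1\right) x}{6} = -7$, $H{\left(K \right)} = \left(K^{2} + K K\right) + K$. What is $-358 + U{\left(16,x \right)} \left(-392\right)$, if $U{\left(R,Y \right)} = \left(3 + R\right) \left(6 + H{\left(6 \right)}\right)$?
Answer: $-625990$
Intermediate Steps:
$H{\left(K \right)} = K + 2 K^{2}$ ($H{\left(K \right)} = \left(K^{2} + K^{2}\right) + K = 2 K^{2} + K = K + 2 K^{2}$)
$x = 42$ ($x = \left(-6\right) \left(-7\right) = 42$)
$U{\left(R,Y \right)} = 252 + 84 R$ ($U{\left(R,Y \right)} = \left(3 + R\right) \left(6 + 6 \left(1 + 2 \cdot 6\right)\right) = \left(3 + R\right) \left(6 + 6 \left(1 + 12\right)\right) = \left(3 + R\right) \left(6 + 6 \cdot 13\right) = \left(3 + R\right) \left(6 + 78\right) = \left(3 + R\right) 84 = 252 + 84 R$)
$-358 + U{\left(16,x \right)} \left(-392\right) = -358 + \left(252 + 84 \cdot 16\right) \left(-392\right) = -358 + \left(252 + 1344\right) \left(-392\right) = -358 + 1596 \left(-392\right) = -358 - 625632 = -625990$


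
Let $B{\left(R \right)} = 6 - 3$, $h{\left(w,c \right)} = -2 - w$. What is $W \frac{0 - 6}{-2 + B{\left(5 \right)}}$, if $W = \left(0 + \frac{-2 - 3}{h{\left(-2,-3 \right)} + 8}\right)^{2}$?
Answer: $- \frac{75}{32} \approx -2.3438$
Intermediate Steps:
$B{\left(R \right)} = 3$ ($B{\left(R \right)} = 6 - 3 = 3$)
$W = \frac{25}{64}$ ($W = \left(0 + \frac{-2 - 3}{\left(-2 - -2\right) + 8}\right)^{2} = \left(0 - \frac{5}{\left(-2 + 2\right) + 8}\right)^{2} = \left(0 - \frac{5}{0 + 8}\right)^{2} = \left(0 - \frac{5}{8}\right)^{2} = \left(- \frac{5}{8}\right)^{2} = \frac{25}{64} \approx 0.39063$)
$W \frac{0 - 6}{-2 + B{\left(5 \right)}} = \frac{25 \frac{0 - 6}{-2 + 3}}{64} = \frac{25 \left(- \frac{6}{1}\right)}{64} = \frac{25 \left(\left(-6\right) 1\right)}{64} = \frac{25}{64} \left(-6\right) = - \frac{75}{32}$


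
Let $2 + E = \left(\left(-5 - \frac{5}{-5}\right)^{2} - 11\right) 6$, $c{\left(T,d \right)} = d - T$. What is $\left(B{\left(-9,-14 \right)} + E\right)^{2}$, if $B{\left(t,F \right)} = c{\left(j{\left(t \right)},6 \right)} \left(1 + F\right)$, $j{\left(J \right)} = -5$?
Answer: $13225$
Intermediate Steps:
$E = 28$ ($E = -2 + \left(\left(-5 - \frac{5}{-5}\right)^{2} - 11\right) 6 = -2 + \left(\left(-5 - -1\right)^{2} - 11\right) 6 = -2 + \left(\left(-5 + 1\right)^{2} - 11\right) 6 = -2 + \left(\left(-4\right)^{2} - 11\right) 6 = -2 + \left(16 - 11\right) 6 = -2 + 5 \cdot 6 = -2 + 30 = 28$)
$B{\left(t,F \right)} = 11 + 11 F$ ($B{\left(t,F \right)} = \left(6 - -5\right) \left(1 + F\right) = \left(6 + 5\right) \left(1 + F\right) = 11 \left(1 + F\right) = 11 + 11 F$)
$\left(B{\left(-9,-14 \right)} + E\right)^{2} = \left(\left(11 + 11 \left(-14\right)\right) + 28\right)^{2} = \left(\left(11 - 154\right) + 28\right)^{2} = \left(-143 + 28\right)^{2} = \left(-115\right)^{2} = 13225$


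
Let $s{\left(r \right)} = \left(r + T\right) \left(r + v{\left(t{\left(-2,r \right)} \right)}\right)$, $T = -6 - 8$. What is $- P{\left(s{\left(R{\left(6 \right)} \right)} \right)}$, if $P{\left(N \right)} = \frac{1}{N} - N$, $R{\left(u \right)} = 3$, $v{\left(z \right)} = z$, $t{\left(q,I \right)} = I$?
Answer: $- \frac{4355}{66} \approx -65.985$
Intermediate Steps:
$T = -14$
$s{\left(r \right)} = 2 r \left(-14 + r\right)$ ($s{\left(r \right)} = \left(r - 14\right) \left(r + r\right) = \left(-14 + r\right) 2 r = 2 r \left(-14 + r\right)$)
$- P{\left(s{\left(R{\left(6 \right)} \right)} \right)} = - (\frac{1}{2 \cdot 3 \left(-14 + 3\right)} - 2 \cdot 3 \left(-14 + 3\right)) = - (\frac{1}{2 \cdot 3 \left(-11\right)} - 2 \cdot 3 \left(-11\right)) = - (\frac{1}{-66} - -66) = - (- \frac{1}{66} + 66) = \left(-1\right) \frac{4355}{66} = - \frac{4355}{66}$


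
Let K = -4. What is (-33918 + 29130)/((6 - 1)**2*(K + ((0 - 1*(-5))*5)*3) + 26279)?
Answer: -2394/14027 ≈ -0.17067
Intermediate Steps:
(-33918 + 29130)/((6 - 1)**2*(K + ((0 - 1*(-5))*5)*3) + 26279) = (-33918 + 29130)/((6 - 1)**2*(-4 + ((0 - 1*(-5))*5)*3) + 26279) = -4788/(5**2*(-4 + ((0 + 5)*5)*3) + 26279) = -4788/(25*(-4 + (5*5)*3) + 26279) = -4788/(25*(-4 + 25*3) + 26279) = -4788/(25*(-4 + 75) + 26279) = -4788/(25*71 + 26279) = -4788/(1775 + 26279) = -4788/28054 = -4788*1/28054 = -2394/14027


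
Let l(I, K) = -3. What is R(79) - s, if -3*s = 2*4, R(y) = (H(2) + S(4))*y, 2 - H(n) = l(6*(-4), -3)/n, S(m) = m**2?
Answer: 9259/6 ≈ 1543.2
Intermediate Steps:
H(n) = 2 + 3/n (H(n) = 2 - (-3)/n = 2 + 3/n)
R(y) = 39*y/2 (R(y) = ((2 + 3/2) + 4**2)*y = ((2 + 3*(1/2)) + 16)*y = ((2 + 3/2) + 16)*y = (7/2 + 16)*y = 39*y/2)
s = -8/3 (s = -2*4/3 = -1/3*8 = -8/3 ≈ -2.6667)
R(79) - s = (39/2)*79 - 1*(-8/3) = 3081/2 + 8/3 = 9259/6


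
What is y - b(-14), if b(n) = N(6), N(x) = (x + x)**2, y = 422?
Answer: 278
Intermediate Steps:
N(x) = 4*x**2 (N(x) = (2*x)**2 = 4*x**2)
b(n) = 144 (b(n) = 4*6**2 = 4*36 = 144)
y - b(-14) = 422 - 1*144 = 422 - 144 = 278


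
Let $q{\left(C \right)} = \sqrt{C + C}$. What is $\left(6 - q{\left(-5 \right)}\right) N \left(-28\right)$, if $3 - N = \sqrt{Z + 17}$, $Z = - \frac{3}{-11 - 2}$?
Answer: $- \frac{28 \left(6 - i \sqrt{10}\right) \left(39 - 4 \sqrt{182}\right)}{13} \approx 193.37 - 101.91 i$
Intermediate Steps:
$Z = \frac{3}{13}$ ($Z = - \frac{3}{-13} = \left(-3\right) \left(- \frac{1}{13}\right) = \frac{3}{13} \approx 0.23077$)
$N = 3 - \frac{4 \sqrt{182}}{13}$ ($N = 3 - \sqrt{\frac{3}{13} + 17} = 3 - \sqrt{\frac{224}{13}} = 3 - \frac{4 \sqrt{182}}{13} \approx -1.151$)
$q{\left(C \right)} = \sqrt{2} \sqrt{C}$ ($q{\left(C \right)} = \sqrt{2 C} = \sqrt{2} \sqrt{C}$)
$\left(6 - q{\left(-5 \right)}\right) N \left(-28\right) = \left(6 - \sqrt{2} \sqrt{-5}\right) \left(3 - \frac{4 \sqrt{182}}{13}\right) \left(-28\right) = \left(6 - \sqrt{2} i \sqrt{5}\right) \left(3 - \frac{4 \sqrt{182}}{13}\right) \left(-28\right) = \left(6 - i \sqrt{10}\right) \left(3 - \frac{4 \sqrt{182}}{13}\right) \left(-28\right) = \left(3 - \frac{4 \sqrt{182}}{13}\right) \left(6 - i \sqrt{10}\right) \left(-28\right) = - 28 \left(3 - \frac{4 \sqrt{182}}{13}\right) \left(6 - i \sqrt{10}\right)$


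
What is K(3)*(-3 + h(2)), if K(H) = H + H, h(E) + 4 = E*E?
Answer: -18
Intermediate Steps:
h(E) = -4 + E² (h(E) = -4 + E*E = -4 + E²)
K(H) = 2*H
K(3)*(-3 + h(2)) = (2*3)*(-3 + (-4 + 2²)) = 6*(-3 + (-4 + 4)) = 6*(-3 + 0) = 6*(-3) = -18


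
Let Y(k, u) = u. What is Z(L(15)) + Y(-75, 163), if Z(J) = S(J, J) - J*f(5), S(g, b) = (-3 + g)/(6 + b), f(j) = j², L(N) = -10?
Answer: 1665/4 ≈ 416.25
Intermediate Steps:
S(g, b) = (-3 + g)/(6 + b)
Z(J) = -25*J + (-3 + J)/(6 + J) (Z(J) = (-3 + J)/(6 + J) - J*5² = (-3 + J)/(6 + J) - J*25 = (-3 + J)/(6 + J) - 25*J = -25*J + (-3 + J)/(6 + J))
Z(L(15)) + Y(-75, 163) = (-3 - 10 - 25*(-10)*(6 - 10))/(6 - 10) + 163 = (-3 - 10 - 25*(-10)*(-4))/(-4) + 163 = -(-3 - 10 - 1000)/4 + 163 = -¼*(-1013) + 163 = 1013/4 + 163 = 1665/4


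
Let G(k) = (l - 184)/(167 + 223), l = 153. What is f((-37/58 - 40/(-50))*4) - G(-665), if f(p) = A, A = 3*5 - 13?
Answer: 811/390 ≈ 2.0795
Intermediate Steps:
A = 2 (A = 15 - 13 = 2)
f(p) = 2
G(k) = -31/390 (G(k) = (153 - 184)/(167 + 223) = -31/390)
f((-37/58 - 40/(-50))*4) - G(-665) = 2 - 1*(-31/390) = 2 + 31/390 = 811/390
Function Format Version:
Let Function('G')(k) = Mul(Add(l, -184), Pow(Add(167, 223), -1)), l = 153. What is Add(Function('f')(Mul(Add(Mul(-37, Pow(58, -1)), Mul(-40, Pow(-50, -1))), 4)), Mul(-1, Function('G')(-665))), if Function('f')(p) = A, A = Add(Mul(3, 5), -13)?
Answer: Rational(811, 390) ≈ 2.0795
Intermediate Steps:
A = 2 (A = Add(15, -13) = 2)
Function('f')(p) = 2
Function('G')(k) = Rational(-31, 390) (Function('G')(k) = Mul(Add(153, -184), Pow(Add(167, 223), -1)) = Mul(-31, Pow(390, -1)) = Mul(-31, Rational(1, 390)) = Rational(-31, 390))
Add(Function('f')(Mul(Add(Mul(-37, Pow(58, -1)), Mul(-40, Pow(-50, -1))), 4)), Mul(-1, Function('G')(-665))) = Add(2, Mul(-1, Rational(-31, 390))) = Add(2, Rational(31, 390)) = Rational(811, 390)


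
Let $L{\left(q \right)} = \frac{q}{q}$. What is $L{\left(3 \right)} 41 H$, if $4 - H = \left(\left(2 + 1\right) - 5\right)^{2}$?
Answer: $0$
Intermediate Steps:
$L{\left(q \right)} = 1$
$H = 0$ ($H = 4 - \left(\left(2 + 1\right) - 5\right)^{2} = 4 - \left(3 - 5\right)^{2} = 4 - \left(-2\right)^{2} = 4 - 4 = 0$)
$L{\left(3 \right)} 41 H = 1 \cdot 41 \cdot 0 = 41 \cdot 0 = 0$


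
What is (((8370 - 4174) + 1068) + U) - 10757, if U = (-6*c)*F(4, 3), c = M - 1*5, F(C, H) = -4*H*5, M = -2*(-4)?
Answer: -4413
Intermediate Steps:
M = 8
F(C, H) = -20*H
c = 3 (c = 8 - 1*5 = 8 - 5 = 3)
U = 1080 (U = (-6*3)*(-20*3) = -18*(-60) = 1080)
(((8370 - 4174) + 1068) + U) - 10757 = (((8370 - 4174) + 1068) + 1080) - 10757 = ((4196 + 1068) + 1080) - 10757 = (5264 + 1080) - 10757 = 6344 - 10757 = -4413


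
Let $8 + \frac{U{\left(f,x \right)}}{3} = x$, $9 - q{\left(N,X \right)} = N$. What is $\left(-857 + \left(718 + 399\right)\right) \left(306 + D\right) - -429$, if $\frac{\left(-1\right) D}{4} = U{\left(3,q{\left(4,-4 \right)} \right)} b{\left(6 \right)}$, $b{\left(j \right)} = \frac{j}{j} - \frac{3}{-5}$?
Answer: $94965$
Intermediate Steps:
$q{\left(N,X \right)} = 9 - N$
$U{\left(f,x \right)} = -24 + 3 x$
$b{\left(j \right)} = \frac{8}{5}$ ($b{\left(j \right)} = 1 - - \frac{3}{5} = 1 + \frac{3}{5} = \frac{8}{5}$)
$D = \frac{288}{5}$ ($D = - 4 \left(-24 + 3 \left(9 - 4\right)\right) \frac{8}{5} = - 4 \left(-24 + 3 \cdot 5\right) \frac{8}{5} = - 4 \left(-24 + 15\right) \frac{8}{5} = - 4 \left(\left(-9\right) \frac{8}{5}\right) = \left(-4\right) \left(- \frac{72}{5}\right) = \frac{288}{5} \approx 57.6$)
$\left(-857 + \left(718 + 399\right)\right) \left(306 + D\right) - -429 = \left(-857 + \left(718 + 399\right)\right) \left(306 + \frac{288}{5}\right) - -429 = \left(-857 + 1117\right) \frac{1818}{5} + 429 = 260 \cdot \frac{1818}{5} + 429 = 94536 + 429 = 94965$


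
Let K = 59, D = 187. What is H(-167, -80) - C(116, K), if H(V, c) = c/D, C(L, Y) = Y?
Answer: -11113/187 ≈ -59.428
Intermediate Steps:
H(V, c) = c/187
H(-167, -80) - C(116, K) = (1/187)*(-80) - 1*59 = -80/187 - 59 = -11113/187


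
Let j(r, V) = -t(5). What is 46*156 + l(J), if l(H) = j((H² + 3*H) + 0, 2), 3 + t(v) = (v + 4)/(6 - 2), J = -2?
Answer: 28707/4 ≈ 7176.8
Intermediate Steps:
t(v) = -2 + v/4 (t(v) = -3 + (v + 4)/(6 - 2) = -3 + (4 + v)/4 = -3 + (4 + v)*(¼) = -3 + (1 + v/4) = -2 + v/4)
j(r, V) = ¾ (j(r, V) = -(-2 + (¼)*5) = -(-2 + 5/4) = -1*(-¾) = ¾)
l(H) = ¾
46*156 + l(J) = 46*156 + ¾ = 7176 + ¾ = 28707/4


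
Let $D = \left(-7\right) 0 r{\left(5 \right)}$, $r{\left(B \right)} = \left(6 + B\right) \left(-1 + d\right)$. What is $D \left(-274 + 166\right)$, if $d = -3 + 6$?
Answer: $0$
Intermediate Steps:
$d = 3$
$r{\left(B \right)} = 12 + 2 B$ ($r{\left(B \right)} = \left(6 + B\right) \left(-1 + 3\right) = \left(6 + B\right) 2 = 12 + 2 B$)
$D = 0$ ($D = \left(-7\right) 0 \left(12 + 2 \cdot 5\right) = 0 \left(12 + 10\right) = 0 \cdot 22 = 0$)
$D \left(-274 + 166\right) = 0 \left(-274 + 166\right) = 0 \left(-108\right) = 0$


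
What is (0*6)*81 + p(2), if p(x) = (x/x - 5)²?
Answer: 16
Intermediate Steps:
p(x) = 16 (p(x) = (1 - 5)² = (-4)² = 16)
(0*6)*81 + p(2) = (0*6)*81 + 16 = 0*81 + 16 = 0 + 16 = 16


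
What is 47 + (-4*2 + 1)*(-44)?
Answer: 355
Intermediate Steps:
47 + (-4*2 + 1)*(-44) = 47 + (-8 + 1)*(-44) = 47 - 7*(-44) = 47 + 308 = 355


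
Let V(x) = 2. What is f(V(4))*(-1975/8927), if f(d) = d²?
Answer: -100/113 ≈ -0.88496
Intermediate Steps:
f(V(4))*(-1975/8927) = 2²*(-1975/8927) = 4*(-1975/8927) = 4*(-1*25/113) = 4*(-25/113) = -100/113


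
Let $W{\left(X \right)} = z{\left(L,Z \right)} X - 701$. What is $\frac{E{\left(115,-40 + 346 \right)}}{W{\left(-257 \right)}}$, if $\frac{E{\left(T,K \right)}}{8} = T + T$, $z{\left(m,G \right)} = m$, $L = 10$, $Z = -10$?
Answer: $- \frac{1840}{3271} \approx -0.56252$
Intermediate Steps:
$W{\left(X \right)} = -701 + 10 X$ ($W{\left(X \right)} = 10 X - 701 = -701 + 10 X$)
$E{\left(T,K \right)} = 16 T$ ($E{\left(T,K \right)} = 8 \left(T + T\right) = 8 \cdot 2 T = 16 T$)
$\frac{E{\left(115,-40 + 346 \right)}}{W{\left(-257 \right)}} = \frac{16 \cdot 115}{-701 + 10 \left(-257\right)} = \frac{1840}{-701 - 2570} = \frac{1840}{-3271} = 1840 \left(- \frac{1}{3271}\right) = - \frac{1840}{3271}$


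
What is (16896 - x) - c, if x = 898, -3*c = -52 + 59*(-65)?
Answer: 44107/3 ≈ 14702.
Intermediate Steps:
c = 3887/3 (c = -(-52 + 59*(-65))/3 = -(-52 - 3835)/3 = -1/3*(-3887) = 3887/3 ≈ 1295.7)
(16896 - x) - c = (16896 - 1*898) - 1*3887/3 = (16896 - 898) - 3887/3 = 15998 - 3887/3 = 44107/3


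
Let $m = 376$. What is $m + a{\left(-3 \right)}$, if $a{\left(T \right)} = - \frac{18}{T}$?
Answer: $382$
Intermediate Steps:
$m + a{\left(-3 \right)} = 376 - \frac{18}{-3} = 376 - -6 = 376 + 6 = 382$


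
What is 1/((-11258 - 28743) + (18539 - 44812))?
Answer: -1/66274 ≈ -1.5089e-5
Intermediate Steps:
1/((-11258 - 28743) + (18539 - 44812)) = 1/(-40001 - 26273) = 1/(-66274) = -1/66274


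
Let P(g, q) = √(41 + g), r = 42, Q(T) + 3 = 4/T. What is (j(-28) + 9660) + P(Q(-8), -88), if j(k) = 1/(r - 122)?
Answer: 772799/80 + 5*√6/2 ≈ 9666.1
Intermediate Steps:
Q(T) = -3 + 4/T
j(k) = -1/80 (j(k) = 1/(42 - 122) = 1/(-80) = -1/80)
(j(-28) + 9660) + P(Q(-8), -88) = (-1/80 + 9660) + √(41 + (-3 + 4/(-8))) = 772799/80 + √(41 + (-3 + 4*(-⅛))) = 772799/80 + √(41 + (-3 - ½)) = 772799/80 + √(41 - 7/2) = 772799/80 + √(75/2) = 772799/80 + 5*√6/2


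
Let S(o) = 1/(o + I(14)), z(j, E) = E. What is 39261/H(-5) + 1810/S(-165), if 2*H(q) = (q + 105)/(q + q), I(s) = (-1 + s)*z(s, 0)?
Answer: -1532511/5 ≈ -3.0650e+5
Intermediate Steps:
I(s) = 0 (I(s) = (-1 + s)*0 = 0)
H(q) = (105 + q)/(4*q) (H(q) = ((q + 105)/(q + q))/2 = ((105 + q)/((2*q)))/2 = ((105 + q)*(1/(2*q)))/2 = ((105 + q)/(2*q))/2 = (105 + q)/(4*q))
S(o) = 1/o (S(o) = 1/(o + 0) = 1/o)
39261/H(-5) + 1810/S(-165) = 39261/(((¼)*(105 - 5)/(-5))) + 1810/(1/(-165)) = 39261/(((¼)*(-⅕)*100)) + 1810/(-1/165) = 39261/(-5) + 1810*(-165) = 39261*(-⅕) - 298650 = -39261/5 - 298650 = -1532511/5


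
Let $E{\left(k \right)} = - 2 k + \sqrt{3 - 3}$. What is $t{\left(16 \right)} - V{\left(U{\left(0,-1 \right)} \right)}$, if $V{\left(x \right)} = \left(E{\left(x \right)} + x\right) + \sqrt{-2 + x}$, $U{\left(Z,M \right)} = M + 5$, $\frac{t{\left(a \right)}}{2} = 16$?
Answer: $36 - \sqrt{2} \approx 34.586$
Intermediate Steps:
$t{\left(a \right)} = 32$ ($t{\left(a \right)} = 2 \cdot 16 = 32$)
$E{\left(k \right)} = - 2 k$ ($E{\left(k \right)} = - 2 k + \sqrt{0} = - 2 k + 0 = - 2 k$)
$U{\left(Z,M \right)} = 5 + M$
$V{\left(x \right)} = \sqrt{-2 + x} - x$ ($V{\left(x \right)} = \left(- 2 x + x\right) + \sqrt{-2 + x} = - x + \sqrt{-2 + x} = \sqrt{-2 + x} - x$)
$t{\left(16 \right)} - V{\left(U{\left(0,-1 \right)} \right)} = 32 - \left(\sqrt{-2 + \left(5 - 1\right)} - \left(5 - 1\right)\right) = 32 - \left(\sqrt{-2 + 4} - 4\right) = 32 - \left(\sqrt{2} - 4\right) = 32 - \left(-4 + \sqrt{2}\right) = 32 + \left(4 - \sqrt{2}\right) = 36 - \sqrt{2}$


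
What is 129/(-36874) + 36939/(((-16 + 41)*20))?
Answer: 681012093/9218500 ≈ 73.875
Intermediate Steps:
129/(-36874) + 36939/(((-16 + 41)*20)) = 129*(-1/36874) + 36939/((25*20)) = -129/36874 + 36939/500 = 681012093/9218500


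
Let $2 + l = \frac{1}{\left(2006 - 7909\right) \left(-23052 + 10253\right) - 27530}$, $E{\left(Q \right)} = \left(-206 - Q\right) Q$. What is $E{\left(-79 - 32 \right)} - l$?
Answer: $\frac{796561826948}{75524967} \approx 10547.0$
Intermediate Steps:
$E{\left(Q \right)} = Q \left(-206 - Q\right)$
$l = - \frac{151049933}{75524967}$ ($l = -2 + \frac{1}{\left(2006 - 7909\right) \left(-23052 + 10253\right) - 27530} = -2 + \frac{1}{\left(-5903\right) \left(-12799\right) - 27530} = -2 + \frac{1}{75552497 - 27530} = -2 + \frac{1}{75524967} = - \frac{151049933}{75524967} \approx -2.0$)
$E{\left(-79 - 32 \right)} - l = - \left(-79 - 32\right) \left(206 - 111\right) - - \frac{151049933}{75524967} = \left(-1\right) \left(-111\right) \left(206 - 111\right) + \frac{151049933}{75524967} = \left(-1\right) \left(-111\right) 95 + \frac{151049933}{75524967} = 10545 + \frac{151049933}{75524967} = \frac{796561826948}{75524967}$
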